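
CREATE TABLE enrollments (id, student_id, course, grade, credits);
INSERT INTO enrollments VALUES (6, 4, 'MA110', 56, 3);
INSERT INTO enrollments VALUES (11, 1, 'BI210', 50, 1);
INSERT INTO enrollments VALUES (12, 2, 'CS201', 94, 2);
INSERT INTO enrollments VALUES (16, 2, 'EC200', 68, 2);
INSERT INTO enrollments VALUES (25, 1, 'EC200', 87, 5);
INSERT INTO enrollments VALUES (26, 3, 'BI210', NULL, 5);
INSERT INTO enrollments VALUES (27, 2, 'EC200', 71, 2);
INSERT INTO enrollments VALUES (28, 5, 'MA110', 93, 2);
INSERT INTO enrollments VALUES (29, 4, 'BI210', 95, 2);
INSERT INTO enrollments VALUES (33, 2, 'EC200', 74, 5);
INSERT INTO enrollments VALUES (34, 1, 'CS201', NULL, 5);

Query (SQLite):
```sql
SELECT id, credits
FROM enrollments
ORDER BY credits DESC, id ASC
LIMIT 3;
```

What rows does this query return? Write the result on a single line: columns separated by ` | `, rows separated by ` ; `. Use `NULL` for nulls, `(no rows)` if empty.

25 | 5 ; 26 | 5 ; 33 | 5

Sort by credits desc, tiebreak id asc: (5, id=25), (5, id=26), (5, id=33), (5, id=34), (3, id=6), (2, id=12) …. Take first 3.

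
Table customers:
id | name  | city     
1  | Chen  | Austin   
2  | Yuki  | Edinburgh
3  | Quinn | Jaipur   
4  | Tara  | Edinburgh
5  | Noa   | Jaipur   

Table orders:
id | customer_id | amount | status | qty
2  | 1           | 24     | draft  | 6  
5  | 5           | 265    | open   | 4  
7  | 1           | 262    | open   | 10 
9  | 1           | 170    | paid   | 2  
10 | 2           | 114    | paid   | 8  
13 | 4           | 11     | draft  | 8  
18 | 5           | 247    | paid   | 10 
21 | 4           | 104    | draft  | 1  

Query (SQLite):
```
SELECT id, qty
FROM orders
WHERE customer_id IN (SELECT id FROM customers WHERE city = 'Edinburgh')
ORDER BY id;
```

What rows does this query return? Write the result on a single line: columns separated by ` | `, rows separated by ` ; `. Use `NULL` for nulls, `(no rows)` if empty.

10 | 8 ; 13 | 8 ; 21 | 1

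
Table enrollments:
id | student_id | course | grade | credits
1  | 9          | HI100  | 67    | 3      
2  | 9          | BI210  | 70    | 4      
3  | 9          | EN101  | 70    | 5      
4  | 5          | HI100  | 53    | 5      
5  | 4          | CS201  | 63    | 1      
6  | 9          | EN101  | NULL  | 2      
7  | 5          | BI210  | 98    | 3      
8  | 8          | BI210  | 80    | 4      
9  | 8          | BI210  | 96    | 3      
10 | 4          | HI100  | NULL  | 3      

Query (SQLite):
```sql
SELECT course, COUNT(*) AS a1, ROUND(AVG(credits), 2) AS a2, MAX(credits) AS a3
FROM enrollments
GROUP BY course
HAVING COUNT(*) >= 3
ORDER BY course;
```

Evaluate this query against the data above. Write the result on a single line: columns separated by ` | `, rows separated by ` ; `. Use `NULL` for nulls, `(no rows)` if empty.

BI210 | 4 | 3.5 | 4 ; HI100 | 3 | 3.67 | 5

Group enrollments by course.
Per group compute: COUNT(*), ROUND(AVG(credits), 2), MAX(credits).
HAVING: drop groups with fewer than 3 rows.
  BI210: ids {2, 7, 8, 9} → COUNT(*)=4, ROUND(AVG(credits), 2)=3.5, MAX(credits)=4
  CS201: ids {5} → COUNT(*)=1, ROUND(AVG(credits), 2)=1, MAX(credits)=1
  EN101: ids {3, 6} → COUNT(*)=2, ROUND(AVG(credits), 2)=3.5, MAX(credits)=5
  HI100: ids {1, 4, 10} → COUNT(*)=3, ROUND(AVG(credits), 2)=3.67, MAX(credits)=5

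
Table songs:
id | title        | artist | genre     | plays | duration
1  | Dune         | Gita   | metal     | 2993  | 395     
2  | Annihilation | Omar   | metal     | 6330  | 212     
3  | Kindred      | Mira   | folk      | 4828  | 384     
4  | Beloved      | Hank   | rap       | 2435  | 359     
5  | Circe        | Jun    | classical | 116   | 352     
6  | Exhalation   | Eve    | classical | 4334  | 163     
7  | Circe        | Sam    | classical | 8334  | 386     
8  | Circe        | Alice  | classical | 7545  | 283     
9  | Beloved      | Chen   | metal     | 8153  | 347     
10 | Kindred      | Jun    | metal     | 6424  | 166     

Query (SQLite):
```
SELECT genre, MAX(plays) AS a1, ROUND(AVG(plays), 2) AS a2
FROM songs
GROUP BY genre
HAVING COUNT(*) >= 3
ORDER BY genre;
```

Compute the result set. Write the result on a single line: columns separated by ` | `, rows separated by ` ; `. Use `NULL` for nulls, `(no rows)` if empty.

Group songs by genre.
Per group compute: MAX(plays), ROUND(AVG(plays), 2).
HAVING: drop groups with fewer than 3 rows.
  classical: ids {5, 6, 7, 8} → MAX(plays)=8334, ROUND(AVG(plays), 2)=5082.25
  folk: ids {3} → MAX(plays)=4828, ROUND(AVG(plays), 2)=4828
  metal: ids {1, 2, 9, 10} → MAX(plays)=8153, ROUND(AVG(plays), 2)=5975
  rap: ids {4} → MAX(plays)=2435, ROUND(AVG(plays), 2)=2435

classical | 8334 | 5082.25 ; metal | 8153 | 5975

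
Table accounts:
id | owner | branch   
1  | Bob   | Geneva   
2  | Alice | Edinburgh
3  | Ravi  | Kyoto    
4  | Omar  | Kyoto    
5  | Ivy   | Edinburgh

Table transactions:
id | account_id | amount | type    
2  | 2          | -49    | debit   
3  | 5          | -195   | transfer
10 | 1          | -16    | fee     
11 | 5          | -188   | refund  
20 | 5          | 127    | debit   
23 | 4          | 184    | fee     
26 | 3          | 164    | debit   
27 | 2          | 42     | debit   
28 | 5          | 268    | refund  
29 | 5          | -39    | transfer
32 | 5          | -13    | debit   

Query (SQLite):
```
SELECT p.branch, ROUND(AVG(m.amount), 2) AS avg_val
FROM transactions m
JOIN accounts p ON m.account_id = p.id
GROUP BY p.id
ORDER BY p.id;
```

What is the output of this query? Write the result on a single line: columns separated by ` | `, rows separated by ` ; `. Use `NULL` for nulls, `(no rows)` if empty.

Geneva | -16 ; Edinburgh | -3.5 ; Kyoto | 164 ; Kyoto | 184 ; Edinburgh | -6.67

Join each transactions row to its accounts via account_id.
Group joined rows by accounts.id; compute ROUND(AVG(m.amount), 2) per group.
  1: ids {10} → ROUND(AVG(m.amount), 2)=-16
  2: ids {2, 27} → ROUND(AVG(m.amount), 2)=-3.5
  3: ids {26} → ROUND(AVG(m.amount), 2)=164
  4: ids {23} → ROUND(AVG(m.amount), 2)=184
  5: ids {3, 11, 20, 28, 29, 32} → ROUND(AVG(m.amount), 2)=-6.67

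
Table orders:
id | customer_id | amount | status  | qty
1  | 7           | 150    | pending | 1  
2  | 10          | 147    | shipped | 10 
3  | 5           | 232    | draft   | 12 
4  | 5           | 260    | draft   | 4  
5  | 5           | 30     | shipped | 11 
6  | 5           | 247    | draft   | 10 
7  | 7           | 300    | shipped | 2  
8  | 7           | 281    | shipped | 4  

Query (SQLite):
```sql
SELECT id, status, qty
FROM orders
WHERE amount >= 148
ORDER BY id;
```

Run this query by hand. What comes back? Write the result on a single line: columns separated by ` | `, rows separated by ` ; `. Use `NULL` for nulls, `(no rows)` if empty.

amount >= 148: ids {1, 3, 4, 6, 7, 8}

1 | pending | 1 ; 3 | draft | 12 ; 4 | draft | 4 ; 6 | draft | 10 ; 7 | shipped | 2 ; 8 | shipped | 4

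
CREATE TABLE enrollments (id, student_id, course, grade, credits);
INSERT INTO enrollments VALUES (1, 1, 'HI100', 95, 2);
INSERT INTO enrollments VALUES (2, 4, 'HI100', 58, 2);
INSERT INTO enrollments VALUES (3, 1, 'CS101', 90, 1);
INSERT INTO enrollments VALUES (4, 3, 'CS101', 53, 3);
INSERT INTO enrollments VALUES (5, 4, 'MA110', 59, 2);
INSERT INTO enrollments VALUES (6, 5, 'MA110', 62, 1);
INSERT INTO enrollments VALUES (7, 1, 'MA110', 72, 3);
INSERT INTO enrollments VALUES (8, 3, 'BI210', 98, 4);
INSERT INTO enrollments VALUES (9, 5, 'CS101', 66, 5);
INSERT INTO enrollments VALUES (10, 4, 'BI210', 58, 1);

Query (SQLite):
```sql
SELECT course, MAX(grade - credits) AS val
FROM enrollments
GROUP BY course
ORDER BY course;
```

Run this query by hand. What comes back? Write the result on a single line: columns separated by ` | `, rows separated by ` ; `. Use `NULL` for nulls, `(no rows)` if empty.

For each row compute grade - credits.
Group by course; take MAX of the expression per group.
  BI210: ids {8, 10} → MAX(grade - credits)=94
  CS101: ids {3, 4, 9} → MAX(grade - credits)=89
  HI100: ids {1, 2} → MAX(grade - credits)=93
  MA110: ids {5, 6, 7} → MAX(grade - credits)=69

BI210 | 94 ; CS101 | 89 ; HI100 | 93 ; MA110 | 69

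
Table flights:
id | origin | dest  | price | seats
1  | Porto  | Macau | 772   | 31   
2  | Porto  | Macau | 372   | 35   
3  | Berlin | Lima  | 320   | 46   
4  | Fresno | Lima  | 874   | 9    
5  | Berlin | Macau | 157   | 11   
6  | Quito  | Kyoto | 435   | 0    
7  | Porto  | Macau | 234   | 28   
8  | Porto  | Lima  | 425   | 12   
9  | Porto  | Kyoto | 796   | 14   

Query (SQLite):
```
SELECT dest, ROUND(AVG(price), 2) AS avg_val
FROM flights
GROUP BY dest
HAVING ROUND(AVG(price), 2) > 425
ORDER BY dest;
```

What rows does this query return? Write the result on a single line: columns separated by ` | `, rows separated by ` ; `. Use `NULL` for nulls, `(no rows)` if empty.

Kyoto | 615.5 ; Lima | 539.67

Partition flights by dest; compute ROUND(AVG(price), 2) within each group.
HAVING: keep groups where ROUND(AVG(price), 2) > 425.
  Kyoto: ids {6, 9} → ROUND(AVG(price), 2)=615.5
  Lima: ids {3, 4, 8} → ROUND(AVG(price), 2)=539.67
  Macau: ids {1, 2, 5, 7} → ROUND(AVG(price), 2)=383.75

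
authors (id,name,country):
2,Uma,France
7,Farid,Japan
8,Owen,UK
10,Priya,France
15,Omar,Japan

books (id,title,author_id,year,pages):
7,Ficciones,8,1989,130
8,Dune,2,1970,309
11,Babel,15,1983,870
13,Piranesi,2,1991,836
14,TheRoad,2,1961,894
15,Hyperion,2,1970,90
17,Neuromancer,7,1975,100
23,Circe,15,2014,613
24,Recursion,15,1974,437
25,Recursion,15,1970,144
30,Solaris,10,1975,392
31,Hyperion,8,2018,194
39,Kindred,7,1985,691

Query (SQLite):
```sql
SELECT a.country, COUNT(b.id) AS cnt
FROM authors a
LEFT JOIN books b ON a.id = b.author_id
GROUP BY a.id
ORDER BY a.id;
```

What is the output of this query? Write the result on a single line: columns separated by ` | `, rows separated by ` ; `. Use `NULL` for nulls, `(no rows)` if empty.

LEFT JOIN keeps every authors row; unmatched ones get NULL for books columns.
Group by authors.id and compute COUNT(b.id). COUNT(col) of an all-NULL group is 0.
  2: ids {8, 13, 14, 15} → COUNT(b.id)=4
  7: ids {17, 39} → COUNT(b.id)=2
  8: ids {7, 31} → COUNT(b.id)=2
  10: ids {30} → COUNT(b.id)=1
  15: ids {11, 23, 24, 25} → COUNT(b.id)=4

France | 4 ; Japan | 2 ; UK | 2 ; France | 1 ; Japan | 4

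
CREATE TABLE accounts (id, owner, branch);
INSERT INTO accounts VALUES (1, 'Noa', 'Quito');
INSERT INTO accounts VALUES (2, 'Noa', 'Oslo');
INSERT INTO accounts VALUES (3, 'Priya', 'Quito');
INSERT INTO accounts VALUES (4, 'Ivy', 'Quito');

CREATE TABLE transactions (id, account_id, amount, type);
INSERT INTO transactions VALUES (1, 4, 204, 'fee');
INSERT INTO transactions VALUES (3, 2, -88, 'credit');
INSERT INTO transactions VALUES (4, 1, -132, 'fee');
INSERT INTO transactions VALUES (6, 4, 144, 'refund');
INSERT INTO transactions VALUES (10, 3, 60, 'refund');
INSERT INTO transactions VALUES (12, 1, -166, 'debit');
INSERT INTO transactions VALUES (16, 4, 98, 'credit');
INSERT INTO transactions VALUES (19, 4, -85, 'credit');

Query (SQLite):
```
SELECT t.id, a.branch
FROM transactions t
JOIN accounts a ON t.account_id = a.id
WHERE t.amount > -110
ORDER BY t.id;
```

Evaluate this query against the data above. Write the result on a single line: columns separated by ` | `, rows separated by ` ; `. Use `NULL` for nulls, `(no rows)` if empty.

Each transactions row matches the accounts row where account_id = accounts.id.
Then keep rows with t.amount > -110.

1 | Quito ; 3 | Oslo ; 6 | Quito ; 10 | Quito ; 16 | Quito ; 19 | Quito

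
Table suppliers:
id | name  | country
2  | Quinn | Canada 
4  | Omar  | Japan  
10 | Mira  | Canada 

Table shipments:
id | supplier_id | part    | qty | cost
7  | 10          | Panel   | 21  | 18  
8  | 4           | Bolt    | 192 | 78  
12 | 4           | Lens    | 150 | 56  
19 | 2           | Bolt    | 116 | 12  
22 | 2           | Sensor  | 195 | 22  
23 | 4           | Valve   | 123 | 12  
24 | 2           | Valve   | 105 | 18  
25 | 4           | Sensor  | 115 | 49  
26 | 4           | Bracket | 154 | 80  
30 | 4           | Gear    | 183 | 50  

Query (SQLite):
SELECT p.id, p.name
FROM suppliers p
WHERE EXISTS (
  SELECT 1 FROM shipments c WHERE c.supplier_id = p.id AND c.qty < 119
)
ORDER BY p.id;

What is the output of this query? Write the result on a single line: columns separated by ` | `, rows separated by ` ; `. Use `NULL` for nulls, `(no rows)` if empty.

2 | Quinn ; 4 | Omar ; 10 | Mira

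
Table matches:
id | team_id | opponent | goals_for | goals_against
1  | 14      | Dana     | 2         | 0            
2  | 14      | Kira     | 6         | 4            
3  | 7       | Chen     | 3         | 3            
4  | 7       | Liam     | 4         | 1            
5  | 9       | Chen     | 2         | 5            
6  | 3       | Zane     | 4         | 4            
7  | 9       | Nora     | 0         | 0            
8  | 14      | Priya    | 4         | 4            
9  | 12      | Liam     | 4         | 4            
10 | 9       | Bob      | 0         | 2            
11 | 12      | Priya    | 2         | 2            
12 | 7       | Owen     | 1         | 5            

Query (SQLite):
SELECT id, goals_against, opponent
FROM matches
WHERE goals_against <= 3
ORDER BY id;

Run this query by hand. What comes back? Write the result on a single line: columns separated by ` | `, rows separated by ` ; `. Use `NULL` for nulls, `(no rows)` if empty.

1 | 0 | Dana ; 3 | 3 | Chen ; 4 | 1 | Liam ; 7 | 0 | Nora ; 10 | 2 | Bob ; 11 | 2 | Priya

goals_against <= 3: ids {1, 3, 4, 7, 10, 11}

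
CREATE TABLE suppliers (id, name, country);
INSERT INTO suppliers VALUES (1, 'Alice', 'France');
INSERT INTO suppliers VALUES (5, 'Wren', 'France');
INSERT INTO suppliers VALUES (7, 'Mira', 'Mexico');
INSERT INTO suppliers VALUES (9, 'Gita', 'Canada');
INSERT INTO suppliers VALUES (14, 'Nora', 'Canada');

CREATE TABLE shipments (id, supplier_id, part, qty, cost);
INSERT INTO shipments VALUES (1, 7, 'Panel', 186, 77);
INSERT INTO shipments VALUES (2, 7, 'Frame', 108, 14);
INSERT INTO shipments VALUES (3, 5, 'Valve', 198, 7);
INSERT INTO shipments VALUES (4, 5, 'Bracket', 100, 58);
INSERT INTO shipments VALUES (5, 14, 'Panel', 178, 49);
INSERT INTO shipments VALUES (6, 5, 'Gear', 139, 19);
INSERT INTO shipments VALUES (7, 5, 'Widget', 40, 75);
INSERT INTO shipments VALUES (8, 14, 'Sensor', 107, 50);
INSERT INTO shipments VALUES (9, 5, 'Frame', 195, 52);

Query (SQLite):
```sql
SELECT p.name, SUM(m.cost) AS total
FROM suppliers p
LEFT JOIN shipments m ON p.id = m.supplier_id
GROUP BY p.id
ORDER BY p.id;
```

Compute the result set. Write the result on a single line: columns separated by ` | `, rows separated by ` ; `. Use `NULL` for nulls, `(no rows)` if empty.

LEFT JOIN keeps every suppliers row; unmatched ones get NULL for shipments columns.
Group by suppliers.id and compute SUM(m.cost). SUM over an all-NULL group is NULL.
  1: ids {—} → SUM(m.cost)=NULL
  5: ids {3, 4, 6, 7, 9} → SUM(m.cost)=211
  7: ids {1, 2} → SUM(m.cost)=91
  9: ids {—} → SUM(m.cost)=NULL
  14: ids {5, 8} → SUM(m.cost)=99

Alice | NULL ; Wren | 211 ; Mira | 91 ; Gita | NULL ; Nora | 99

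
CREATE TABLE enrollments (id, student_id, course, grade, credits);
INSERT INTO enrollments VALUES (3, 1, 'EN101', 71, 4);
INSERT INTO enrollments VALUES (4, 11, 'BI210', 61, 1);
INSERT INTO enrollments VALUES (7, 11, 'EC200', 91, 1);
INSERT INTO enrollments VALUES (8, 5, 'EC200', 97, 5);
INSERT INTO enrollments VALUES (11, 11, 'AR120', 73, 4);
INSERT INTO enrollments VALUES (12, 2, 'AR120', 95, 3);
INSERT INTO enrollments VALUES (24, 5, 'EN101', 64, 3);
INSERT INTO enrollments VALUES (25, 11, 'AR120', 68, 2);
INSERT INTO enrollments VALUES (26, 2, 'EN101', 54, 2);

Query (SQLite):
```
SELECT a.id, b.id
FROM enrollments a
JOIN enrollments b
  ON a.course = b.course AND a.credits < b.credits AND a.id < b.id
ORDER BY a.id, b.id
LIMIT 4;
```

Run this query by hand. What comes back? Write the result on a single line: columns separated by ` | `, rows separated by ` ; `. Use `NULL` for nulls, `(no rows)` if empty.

7 | 8

Pairs (a,b) with same course, a.credits < b.credits, a.id < b.id.
course groups: AR120:{11,12,25} BI210:{4} EC200:{7,8} EN101:{3,24,26}
Ordered by (a.id, b.id); first 4.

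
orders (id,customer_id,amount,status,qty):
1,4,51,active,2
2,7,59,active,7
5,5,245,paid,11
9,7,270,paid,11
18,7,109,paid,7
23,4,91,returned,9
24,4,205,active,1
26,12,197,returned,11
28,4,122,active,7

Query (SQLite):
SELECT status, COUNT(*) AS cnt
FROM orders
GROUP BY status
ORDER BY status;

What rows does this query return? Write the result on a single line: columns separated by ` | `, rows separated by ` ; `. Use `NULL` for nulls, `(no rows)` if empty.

active | 4 ; paid | 3 ; returned | 2

Partition orders by status; compute COUNT(*) within each group.
  active: ids {1, 2, 24, 28} → COUNT(*)=4
  paid: ids {5, 9, 18} → COUNT(*)=3
  returned: ids {23, 26} → COUNT(*)=2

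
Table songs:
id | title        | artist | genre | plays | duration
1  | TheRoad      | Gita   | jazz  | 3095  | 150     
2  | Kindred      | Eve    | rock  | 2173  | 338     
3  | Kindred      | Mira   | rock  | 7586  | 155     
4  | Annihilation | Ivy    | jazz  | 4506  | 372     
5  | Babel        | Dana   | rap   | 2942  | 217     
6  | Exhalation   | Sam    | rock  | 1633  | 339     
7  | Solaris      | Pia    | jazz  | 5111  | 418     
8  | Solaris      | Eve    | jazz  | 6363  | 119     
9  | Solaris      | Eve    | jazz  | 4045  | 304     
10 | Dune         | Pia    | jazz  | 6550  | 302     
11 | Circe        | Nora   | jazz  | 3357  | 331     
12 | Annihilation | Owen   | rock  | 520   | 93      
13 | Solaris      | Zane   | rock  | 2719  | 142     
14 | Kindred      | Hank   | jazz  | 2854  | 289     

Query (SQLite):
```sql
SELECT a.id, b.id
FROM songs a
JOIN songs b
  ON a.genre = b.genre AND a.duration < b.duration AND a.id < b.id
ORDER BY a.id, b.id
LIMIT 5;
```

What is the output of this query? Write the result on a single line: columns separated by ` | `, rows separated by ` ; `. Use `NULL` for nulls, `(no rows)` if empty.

1 | 4 ; 1 | 7 ; 1 | 9 ; 1 | 10 ; 1 | 11

Pairs (a,b) with same genre, a.duration < b.duration, a.id < b.id.
genre groups: jazz:{1,4,7,8,9,10,11,14} rap:{5} rock:{2,3,6,12,13}
Ordered by (a.id, b.id); first 5.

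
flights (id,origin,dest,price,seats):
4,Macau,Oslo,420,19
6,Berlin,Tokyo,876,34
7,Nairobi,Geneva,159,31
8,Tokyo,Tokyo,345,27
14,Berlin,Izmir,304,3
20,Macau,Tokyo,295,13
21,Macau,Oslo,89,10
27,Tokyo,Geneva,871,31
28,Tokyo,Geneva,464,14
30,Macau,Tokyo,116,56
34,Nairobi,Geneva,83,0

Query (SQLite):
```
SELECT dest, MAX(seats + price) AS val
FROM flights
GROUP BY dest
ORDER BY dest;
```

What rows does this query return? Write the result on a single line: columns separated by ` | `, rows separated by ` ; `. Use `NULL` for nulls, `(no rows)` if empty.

For each row compute seats + price.
Group by dest; take MAX of the expression per group.
  Geneva: ids {7, 27, 28, 34} → MAX(seats + price)=902
  Izmir: ids {14} → MAX(seats + price)=307
  Oslo: ids {4, 21} → MAX(seats + price)=439
  Tokyo: ids {6, 8, 20, 30} → MAX(seats + price)=910

Geneva | 902 ; Izmir | 307 ; Oslo | 439 ; Tokyo | 910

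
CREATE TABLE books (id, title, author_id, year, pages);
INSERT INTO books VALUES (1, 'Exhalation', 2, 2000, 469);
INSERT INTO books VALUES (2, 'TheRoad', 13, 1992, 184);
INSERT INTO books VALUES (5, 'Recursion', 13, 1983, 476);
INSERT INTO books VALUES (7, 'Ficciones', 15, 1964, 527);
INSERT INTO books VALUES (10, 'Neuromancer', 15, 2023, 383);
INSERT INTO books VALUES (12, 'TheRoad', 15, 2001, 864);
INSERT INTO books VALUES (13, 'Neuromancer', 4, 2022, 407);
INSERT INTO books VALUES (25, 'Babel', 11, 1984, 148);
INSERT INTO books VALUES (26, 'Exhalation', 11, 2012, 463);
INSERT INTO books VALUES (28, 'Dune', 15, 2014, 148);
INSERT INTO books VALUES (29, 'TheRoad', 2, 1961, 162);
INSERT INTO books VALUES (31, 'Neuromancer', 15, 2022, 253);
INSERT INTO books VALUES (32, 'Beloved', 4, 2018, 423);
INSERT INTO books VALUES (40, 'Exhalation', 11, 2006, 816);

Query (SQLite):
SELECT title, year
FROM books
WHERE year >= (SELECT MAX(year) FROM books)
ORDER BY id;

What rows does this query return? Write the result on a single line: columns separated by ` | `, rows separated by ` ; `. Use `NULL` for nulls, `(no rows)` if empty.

Scalar subquery: MAX(year) over all books rows = 2023.
Keep rows where year >= that value.

Neuromancer | 2023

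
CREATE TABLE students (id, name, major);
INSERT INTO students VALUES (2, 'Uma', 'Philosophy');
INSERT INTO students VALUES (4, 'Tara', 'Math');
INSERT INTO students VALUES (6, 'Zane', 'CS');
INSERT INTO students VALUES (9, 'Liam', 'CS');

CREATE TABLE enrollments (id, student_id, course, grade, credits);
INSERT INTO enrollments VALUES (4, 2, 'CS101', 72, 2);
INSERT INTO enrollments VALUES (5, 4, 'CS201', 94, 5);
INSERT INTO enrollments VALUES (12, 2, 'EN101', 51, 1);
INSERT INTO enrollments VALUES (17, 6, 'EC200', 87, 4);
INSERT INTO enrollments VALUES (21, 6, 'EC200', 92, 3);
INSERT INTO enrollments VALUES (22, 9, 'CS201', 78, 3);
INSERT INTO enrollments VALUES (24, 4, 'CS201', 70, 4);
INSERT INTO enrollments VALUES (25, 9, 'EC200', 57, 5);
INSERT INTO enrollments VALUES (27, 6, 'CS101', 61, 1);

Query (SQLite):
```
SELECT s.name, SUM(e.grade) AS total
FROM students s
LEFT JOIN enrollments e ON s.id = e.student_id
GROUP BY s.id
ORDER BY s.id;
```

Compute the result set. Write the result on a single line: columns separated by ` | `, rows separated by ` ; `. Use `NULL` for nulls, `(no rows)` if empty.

LEFT JOIN keeps every students row; unmatched ones get NULL for enrollments columns.
Group by students.id and compute SUM(e.grade). SUM over an all-NULL group is NULL.
  2: ids {4, 12} → SUM(e.grade)=123
  4: ids {5, 24} → SUM(e.grade)=164
  6: ids {17, 21, 27} → SUM(e.grade)=240
  9: ids {22, 25} → SUM(e.grade)=135

Uma | 123 ; Tara | 164 ; Zane | 240 ; Liam | 135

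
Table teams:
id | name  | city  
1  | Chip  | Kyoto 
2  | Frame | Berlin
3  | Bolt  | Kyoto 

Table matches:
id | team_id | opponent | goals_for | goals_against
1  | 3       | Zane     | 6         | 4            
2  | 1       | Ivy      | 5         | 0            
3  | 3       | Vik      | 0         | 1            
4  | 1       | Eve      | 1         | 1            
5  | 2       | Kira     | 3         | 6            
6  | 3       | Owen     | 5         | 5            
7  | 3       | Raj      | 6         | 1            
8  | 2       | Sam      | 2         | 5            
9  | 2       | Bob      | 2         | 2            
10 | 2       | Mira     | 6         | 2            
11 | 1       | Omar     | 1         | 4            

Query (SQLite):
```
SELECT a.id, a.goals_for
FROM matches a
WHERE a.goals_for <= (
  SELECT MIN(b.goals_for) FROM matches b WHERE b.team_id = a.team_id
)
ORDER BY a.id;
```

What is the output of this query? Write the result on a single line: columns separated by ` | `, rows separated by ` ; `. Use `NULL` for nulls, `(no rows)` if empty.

For each matches row a, compute MIN(goals_for) over rows sharing a.team_id.
Keep row a if a.goals_for <= that per-group MIN.
  team_id=1: MIN(goals_for) = 1
  team_id=2: MIN(goals_for) = 2
  team_id=3: MIN(goals_for) = 0

3 | 0 ; 4 | 1 ; 8 | 2 ; 9 | 2 ; 11 | 1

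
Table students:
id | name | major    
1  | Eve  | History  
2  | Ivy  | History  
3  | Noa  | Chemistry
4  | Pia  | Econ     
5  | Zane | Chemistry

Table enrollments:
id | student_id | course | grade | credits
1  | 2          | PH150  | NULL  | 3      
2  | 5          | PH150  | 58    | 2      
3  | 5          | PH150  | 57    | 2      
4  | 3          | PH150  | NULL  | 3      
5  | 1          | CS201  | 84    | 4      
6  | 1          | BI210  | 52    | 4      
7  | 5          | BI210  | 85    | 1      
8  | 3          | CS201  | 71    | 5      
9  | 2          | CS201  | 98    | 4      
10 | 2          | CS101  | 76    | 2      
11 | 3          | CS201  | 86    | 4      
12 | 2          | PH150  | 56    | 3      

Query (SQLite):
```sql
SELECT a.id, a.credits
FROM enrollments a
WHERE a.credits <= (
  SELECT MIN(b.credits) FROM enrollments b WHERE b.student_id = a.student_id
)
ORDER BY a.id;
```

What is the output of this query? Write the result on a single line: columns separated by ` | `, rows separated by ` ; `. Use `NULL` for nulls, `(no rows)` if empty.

For each enrollments row a, compute MIN(credits) over rows sharing a.student_id.
Keep row a if a.credits <= that per-group MIN.
  student_id=1: MIN(credits) = 4
  student_id=2: MIN(credits) = 2
  student_id=3: MIN(credits) = 3
  student_id=5: MIN(credits) = 1

4 | 3 ; 5 | 4 ; 6 | 4 ; 7 | 1 ; 10 | 2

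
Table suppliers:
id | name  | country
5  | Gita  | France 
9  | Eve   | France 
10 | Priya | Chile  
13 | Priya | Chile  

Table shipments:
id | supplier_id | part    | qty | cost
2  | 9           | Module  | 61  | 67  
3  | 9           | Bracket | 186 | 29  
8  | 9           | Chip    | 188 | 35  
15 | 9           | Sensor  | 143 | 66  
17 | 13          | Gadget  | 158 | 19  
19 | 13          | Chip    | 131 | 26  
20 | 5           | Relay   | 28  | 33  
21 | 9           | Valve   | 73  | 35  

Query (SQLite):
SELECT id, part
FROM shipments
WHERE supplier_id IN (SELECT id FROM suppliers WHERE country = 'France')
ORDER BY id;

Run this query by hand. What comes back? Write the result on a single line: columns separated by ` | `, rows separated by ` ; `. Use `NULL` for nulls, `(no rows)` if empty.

2 | Module ; 3 | Bracket ; 8 | Chip ; 15 | Sensor ; 20 | Relay ; 21 | Valve

Inner query: suppliers.id where country = 'France'.
Outer: keep shipments rows whose supplier_id is in that set.
Inner query → {5, 9}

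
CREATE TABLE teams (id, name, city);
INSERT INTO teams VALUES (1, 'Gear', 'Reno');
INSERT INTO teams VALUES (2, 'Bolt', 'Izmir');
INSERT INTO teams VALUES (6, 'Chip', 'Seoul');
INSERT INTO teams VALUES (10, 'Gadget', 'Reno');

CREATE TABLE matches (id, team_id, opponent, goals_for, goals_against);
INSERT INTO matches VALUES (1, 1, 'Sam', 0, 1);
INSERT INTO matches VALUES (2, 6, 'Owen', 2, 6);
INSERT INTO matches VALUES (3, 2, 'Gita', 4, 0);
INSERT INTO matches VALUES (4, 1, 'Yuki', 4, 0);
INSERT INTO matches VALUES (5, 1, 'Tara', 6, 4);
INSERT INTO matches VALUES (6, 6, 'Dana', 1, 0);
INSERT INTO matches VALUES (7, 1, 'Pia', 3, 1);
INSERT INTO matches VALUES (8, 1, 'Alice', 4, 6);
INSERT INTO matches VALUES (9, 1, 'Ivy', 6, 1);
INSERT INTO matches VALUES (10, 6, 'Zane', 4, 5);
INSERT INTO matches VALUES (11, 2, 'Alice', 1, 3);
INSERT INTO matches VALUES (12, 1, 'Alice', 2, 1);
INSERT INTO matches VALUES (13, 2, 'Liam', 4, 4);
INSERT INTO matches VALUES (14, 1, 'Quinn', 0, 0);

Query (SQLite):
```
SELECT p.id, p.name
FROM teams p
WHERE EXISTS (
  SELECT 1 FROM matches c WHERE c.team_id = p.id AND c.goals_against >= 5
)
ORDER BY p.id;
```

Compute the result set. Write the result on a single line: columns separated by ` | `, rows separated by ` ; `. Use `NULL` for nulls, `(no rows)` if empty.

1 | Gear ; 6 | Chip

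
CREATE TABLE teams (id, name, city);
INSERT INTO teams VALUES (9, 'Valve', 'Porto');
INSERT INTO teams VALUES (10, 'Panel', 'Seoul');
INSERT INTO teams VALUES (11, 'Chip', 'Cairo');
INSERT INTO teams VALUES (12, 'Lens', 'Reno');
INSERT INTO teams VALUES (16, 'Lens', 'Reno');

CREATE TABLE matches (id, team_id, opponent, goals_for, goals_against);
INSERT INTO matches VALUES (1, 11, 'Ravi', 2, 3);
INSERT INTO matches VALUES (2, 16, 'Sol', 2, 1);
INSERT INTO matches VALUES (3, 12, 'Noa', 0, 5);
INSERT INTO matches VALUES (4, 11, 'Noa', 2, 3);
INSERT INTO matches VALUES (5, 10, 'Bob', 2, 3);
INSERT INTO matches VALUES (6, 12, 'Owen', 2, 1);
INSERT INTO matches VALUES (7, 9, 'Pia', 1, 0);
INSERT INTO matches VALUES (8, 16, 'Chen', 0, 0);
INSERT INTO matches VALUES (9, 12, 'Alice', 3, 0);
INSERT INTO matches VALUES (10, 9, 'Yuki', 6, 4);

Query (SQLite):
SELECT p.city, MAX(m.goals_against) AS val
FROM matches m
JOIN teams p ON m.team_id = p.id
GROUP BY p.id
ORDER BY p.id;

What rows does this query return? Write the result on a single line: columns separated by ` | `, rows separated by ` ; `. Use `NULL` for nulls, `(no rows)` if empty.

Porto | 4 ; Seoul | 3 ; Cairo | 3 ; Reno | 5 ; Reno | 1

Join each matches row to its teams via team_id.
Group joined rows by teams.id; compute MAX(m.goals_against) per group.
  9: ids {7, 10} → MAX(m.goals_against)=4
  10: ids {5} → MAX(m.goals_against)=3
  11: ids {1, 4} → MAX(m.goals_against)=3
  12: ids {3, 6, 9} → MAX(m.goals_against)=5
  16: ids {2, 8} → MAX(m.goals_against)=1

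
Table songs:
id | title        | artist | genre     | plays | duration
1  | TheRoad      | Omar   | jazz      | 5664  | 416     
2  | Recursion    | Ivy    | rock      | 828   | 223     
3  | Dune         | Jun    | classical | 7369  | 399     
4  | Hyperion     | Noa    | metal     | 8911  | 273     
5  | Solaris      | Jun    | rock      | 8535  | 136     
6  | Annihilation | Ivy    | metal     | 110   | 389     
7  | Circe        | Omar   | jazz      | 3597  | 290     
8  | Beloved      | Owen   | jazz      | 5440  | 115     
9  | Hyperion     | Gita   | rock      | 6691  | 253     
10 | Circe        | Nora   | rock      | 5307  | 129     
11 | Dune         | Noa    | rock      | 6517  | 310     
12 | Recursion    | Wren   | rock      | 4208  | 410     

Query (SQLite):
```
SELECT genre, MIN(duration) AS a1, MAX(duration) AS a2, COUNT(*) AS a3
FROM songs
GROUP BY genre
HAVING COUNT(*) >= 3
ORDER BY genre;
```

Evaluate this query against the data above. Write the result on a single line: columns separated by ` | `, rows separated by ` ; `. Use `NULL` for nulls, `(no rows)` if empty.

jazz | 115 | 416 | 3 ; rock | 129 | 410 | 6

Group songs by genre.
Per group compute: MIN(duration), MAX(duration), COUNT(*).
HAVING: drop groups with fewer than 3 rows.
  classical: ids {3} → MIN(duration)=399, MAX(duration)=399, COUNT(*)=1
  jazz: ids {1, 7, 8} → MIN(duration)=115, MAX(duration)=416, COUNT(*)=3
  metal: ids {4, 6} → MIN(duration)=273, MAX(duration)=389, COUNT(*)=2
  rock: ids {2, 5, 9, 10, 11, 12} → MIN(duration)=129, MAX(duration)=410, COUNT(*)=6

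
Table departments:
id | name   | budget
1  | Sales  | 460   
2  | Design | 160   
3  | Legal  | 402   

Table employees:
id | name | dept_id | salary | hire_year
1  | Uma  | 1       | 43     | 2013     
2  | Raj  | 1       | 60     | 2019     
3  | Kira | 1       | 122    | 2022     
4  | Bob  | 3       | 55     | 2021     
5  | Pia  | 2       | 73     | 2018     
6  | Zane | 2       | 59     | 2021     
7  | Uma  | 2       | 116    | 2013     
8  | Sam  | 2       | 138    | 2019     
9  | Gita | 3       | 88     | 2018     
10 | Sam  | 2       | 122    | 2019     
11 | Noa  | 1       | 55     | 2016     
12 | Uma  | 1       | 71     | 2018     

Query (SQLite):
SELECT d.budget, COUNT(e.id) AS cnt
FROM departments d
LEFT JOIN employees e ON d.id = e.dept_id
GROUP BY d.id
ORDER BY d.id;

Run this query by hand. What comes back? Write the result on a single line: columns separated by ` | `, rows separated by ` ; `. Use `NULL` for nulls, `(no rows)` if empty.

460 | 5 ; 160 | 5 ; 402 | 2

LEFT JOIN keeps every departments row; unmatched ones get NULL for employees columns.
Group by departments.id and compute COUNT(e.id). COUNT(col) of an all-NULL group is 0.
  1: ids {1, 2, 3, 11, 12} → COUNT(e.id)=5
  2: ids {5, 6, 7, 8, 10} → COUNT(e.id)=5
  3: ids {4, 9} → COUNT(e.id)=2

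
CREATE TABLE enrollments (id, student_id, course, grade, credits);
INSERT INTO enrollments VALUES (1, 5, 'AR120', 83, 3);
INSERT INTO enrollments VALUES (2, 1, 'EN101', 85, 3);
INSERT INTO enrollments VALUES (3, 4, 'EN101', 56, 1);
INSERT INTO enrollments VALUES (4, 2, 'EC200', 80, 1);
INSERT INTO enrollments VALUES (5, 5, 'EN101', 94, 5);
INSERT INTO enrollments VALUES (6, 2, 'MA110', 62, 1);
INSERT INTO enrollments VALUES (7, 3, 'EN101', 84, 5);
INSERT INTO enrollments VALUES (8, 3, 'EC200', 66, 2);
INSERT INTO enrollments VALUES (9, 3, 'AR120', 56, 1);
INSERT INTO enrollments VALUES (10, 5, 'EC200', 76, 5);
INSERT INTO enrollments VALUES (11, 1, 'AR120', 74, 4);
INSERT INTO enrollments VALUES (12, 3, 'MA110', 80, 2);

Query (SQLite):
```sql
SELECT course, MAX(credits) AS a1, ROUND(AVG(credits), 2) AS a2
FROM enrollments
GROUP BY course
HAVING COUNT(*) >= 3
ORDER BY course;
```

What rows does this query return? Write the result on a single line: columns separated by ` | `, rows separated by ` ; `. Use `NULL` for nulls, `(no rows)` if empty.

AR120 | 4 | 2.67 ; EC200 | 5 | 2.67 ; EN101 | 5 | 3.5

Group enrollments by course.
Per group compute: MAX(credits), ROUND(AVG(credits), 2).
HAVING: drop groups with fewer than 3 rows.
  AR120: ids {1, 9, 11} → MAX(credits)=4, ROUND(AVG(credits), 2)=2.67
  EC200: ids {4, 8, 10} → MAX(credits)=5, ROUND(AVG(credits), 2)=2.67
  EN101: ids {2, 3, 5, 7} → MAX(credits)=5, ROUND(AVG(credits), 2)=3.5
  MA110: ids {6, 12} → MAX(credits)=2, ROUND(AVG(credits), 2)=1.5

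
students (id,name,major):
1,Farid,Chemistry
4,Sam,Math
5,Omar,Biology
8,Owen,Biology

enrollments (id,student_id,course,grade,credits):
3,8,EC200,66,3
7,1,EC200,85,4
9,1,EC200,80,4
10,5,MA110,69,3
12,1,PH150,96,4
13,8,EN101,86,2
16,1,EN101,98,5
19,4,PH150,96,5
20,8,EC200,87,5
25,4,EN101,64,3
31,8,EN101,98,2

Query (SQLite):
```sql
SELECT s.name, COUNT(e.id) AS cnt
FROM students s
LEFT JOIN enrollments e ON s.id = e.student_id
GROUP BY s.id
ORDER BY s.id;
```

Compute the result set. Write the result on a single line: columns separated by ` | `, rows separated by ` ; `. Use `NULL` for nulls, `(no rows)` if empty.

Farid | 4 ; Sam | 2 ; Omar | 1 ; Owen | 4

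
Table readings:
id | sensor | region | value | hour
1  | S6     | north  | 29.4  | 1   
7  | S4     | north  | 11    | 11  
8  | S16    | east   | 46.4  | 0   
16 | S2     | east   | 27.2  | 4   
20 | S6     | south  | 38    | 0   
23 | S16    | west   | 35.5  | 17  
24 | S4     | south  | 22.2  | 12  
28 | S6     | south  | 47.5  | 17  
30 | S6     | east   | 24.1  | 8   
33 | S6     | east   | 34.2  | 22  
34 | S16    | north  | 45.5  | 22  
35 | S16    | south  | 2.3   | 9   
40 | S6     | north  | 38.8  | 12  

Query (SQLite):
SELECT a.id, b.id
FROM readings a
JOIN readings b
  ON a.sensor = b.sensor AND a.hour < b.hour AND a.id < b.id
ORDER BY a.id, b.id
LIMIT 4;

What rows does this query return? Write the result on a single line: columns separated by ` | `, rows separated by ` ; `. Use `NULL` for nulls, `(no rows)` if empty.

1 | 28 ; 1 | 30 ; 1 | 33 ; 1 | 40

Pairs (a,b) with same sensor, a.hour < b.hour, a.id < b.id.
sensor groups: S16:{8,23,34,35} S2:{16} S4:{7,24} S6:{1,20,28,30,33,40}
Ordered by (a.id, b.id); first 4.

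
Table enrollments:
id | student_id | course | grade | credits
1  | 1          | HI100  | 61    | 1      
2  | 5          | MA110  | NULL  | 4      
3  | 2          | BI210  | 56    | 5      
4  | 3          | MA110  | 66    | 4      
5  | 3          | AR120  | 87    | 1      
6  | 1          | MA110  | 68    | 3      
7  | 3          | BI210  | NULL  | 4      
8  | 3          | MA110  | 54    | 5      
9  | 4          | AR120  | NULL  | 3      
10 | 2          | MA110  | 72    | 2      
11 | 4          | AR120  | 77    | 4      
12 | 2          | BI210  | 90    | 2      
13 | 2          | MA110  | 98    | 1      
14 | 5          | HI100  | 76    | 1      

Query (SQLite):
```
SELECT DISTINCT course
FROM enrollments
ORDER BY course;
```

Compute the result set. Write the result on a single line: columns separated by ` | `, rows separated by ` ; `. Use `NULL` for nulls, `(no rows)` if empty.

Collect distinct course values from enrollments.

AR120 ; BI210 ; HI100 ; MA110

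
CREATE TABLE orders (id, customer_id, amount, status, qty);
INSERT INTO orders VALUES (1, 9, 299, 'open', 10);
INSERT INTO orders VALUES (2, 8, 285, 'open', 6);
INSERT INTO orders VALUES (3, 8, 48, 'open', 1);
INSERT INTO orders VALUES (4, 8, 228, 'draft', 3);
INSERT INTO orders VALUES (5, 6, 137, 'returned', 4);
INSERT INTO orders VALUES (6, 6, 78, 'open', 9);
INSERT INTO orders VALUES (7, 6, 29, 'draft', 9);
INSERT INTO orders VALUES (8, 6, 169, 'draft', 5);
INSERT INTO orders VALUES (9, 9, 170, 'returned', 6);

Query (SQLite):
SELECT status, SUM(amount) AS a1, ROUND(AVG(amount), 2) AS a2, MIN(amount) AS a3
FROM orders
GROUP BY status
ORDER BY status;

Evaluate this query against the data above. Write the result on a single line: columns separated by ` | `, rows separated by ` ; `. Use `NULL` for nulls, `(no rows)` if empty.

Group orders by status.
Per group compute: SUM(amount), ROUND(AVG(amount), 2), MIN(amount).
  draft: ids {4, 7, 8} → SUM(amount)=426, ROUND(AVG(amount), 2)=142, MIN(amount)=29
  open: ids {1, 2, 3, 6} → SUM(amount)=710, ROUND(AVG(amount), 2)=177.5, MIN(amount)=48
  returned: ids {5, 9} → SUM(amount)=307, ROUND(AVG(amount), 2)=153.5, MIN(amount)=137

draft | 426 | 142 | 29 ; open | 710 | 177.5 | 48 ; returned | 307 | 153.5 | 137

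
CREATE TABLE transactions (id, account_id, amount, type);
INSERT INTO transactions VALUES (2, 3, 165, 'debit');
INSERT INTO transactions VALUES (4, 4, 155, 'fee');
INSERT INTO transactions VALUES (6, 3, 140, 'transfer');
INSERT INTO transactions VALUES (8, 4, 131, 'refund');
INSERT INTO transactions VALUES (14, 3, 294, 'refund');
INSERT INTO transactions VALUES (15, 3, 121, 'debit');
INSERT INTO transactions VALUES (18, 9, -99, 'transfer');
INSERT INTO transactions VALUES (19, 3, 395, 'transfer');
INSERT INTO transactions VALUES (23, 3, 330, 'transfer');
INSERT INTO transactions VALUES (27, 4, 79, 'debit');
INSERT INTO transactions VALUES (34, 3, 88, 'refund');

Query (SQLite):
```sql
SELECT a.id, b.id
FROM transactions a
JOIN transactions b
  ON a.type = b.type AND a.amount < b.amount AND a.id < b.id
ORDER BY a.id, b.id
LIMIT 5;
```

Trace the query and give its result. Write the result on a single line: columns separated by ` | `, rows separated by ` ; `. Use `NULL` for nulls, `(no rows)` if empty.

6 | 19 ; 6 | 23 ; 8 | 14 ; 18 | 19 ; 18 | 23

Pairs (a,b) with same type, a.amount < b.amount, a.id < b.id.
type groups: debit:{2,15,27} fee:{4} refund:{8,14,34} transfer:{6,18,19,23}
Ordered by (a.id, b.id); first 5.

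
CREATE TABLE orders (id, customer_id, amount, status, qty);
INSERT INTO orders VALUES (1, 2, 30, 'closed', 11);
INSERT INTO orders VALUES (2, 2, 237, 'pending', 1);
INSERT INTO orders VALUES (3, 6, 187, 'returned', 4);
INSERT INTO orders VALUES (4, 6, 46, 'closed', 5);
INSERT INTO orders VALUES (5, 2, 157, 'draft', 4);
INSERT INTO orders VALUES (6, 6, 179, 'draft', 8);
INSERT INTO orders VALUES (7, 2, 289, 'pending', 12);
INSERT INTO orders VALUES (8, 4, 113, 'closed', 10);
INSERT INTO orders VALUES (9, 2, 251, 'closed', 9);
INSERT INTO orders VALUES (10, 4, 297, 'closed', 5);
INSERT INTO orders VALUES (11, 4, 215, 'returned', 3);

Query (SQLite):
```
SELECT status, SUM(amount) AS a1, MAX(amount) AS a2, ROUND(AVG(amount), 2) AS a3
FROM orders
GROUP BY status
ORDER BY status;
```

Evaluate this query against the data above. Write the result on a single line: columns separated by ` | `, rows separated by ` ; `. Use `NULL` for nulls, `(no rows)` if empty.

closed | 737 | 297 | 147.4 ; draft | 336 | 179 | 168 ; pending | 526 | 289 | 263 ; returned | 402 | 215 | 201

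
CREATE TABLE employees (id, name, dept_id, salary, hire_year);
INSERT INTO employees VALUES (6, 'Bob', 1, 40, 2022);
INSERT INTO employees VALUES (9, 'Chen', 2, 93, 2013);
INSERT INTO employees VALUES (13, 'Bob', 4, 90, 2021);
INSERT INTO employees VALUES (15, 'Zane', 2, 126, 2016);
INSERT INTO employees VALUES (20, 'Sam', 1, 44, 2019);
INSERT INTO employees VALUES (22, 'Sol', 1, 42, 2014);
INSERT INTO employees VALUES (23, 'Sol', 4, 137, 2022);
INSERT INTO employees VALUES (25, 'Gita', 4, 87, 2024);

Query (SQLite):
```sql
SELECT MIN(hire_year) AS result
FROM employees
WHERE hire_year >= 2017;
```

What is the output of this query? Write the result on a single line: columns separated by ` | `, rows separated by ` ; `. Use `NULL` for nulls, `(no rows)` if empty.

2019

Rows where hire_year >= 2017 → hire_year values: [2022, 2021, 2019, 2022, 2024].
MIN of non-NULL values = 2019.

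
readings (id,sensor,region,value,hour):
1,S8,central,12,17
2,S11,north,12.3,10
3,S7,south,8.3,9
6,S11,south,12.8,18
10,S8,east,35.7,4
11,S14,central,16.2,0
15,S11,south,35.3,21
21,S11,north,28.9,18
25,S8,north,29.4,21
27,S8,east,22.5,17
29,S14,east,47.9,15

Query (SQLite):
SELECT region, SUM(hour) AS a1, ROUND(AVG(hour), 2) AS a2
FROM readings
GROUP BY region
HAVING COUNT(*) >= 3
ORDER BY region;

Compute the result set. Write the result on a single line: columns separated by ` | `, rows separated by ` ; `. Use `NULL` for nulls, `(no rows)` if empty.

east | 36 | 12 ; north | 49 | 16.33 ; south | 48 | 16

Group readings by region.
Per group compute: SUM(hour), ROUND(AVG(hour), 2).
HAVING: drop groups with fewer than 3 rows.
  central: ids {1, 11} → SUM(hour)=17, ROUND(AVG(hour), 2)=8.5
  east: ids {10, 27, 29} → SUM(hour)=36, ROUND(AVG(hour), 2)=12
  north: ids {2, 21, 25} → SUM(hour)=49, ROUND(AVG(hour), 2)=16.33
  south: ids {3, 6, 15} → SUM(hour)=48, ROUND(AVG(hour), 2)=16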